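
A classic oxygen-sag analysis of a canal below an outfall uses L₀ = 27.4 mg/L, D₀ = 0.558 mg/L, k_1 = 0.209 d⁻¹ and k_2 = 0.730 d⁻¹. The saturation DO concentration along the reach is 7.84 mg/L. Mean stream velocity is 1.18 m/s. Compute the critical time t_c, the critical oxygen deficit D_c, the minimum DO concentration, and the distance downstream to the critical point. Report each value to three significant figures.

With k_2/k_1 = 3.493 and 1 − D₀(k_2−k_1)/(k_1 L₀) = 0.9492,
t_c = ln(3.493 × 0.9492) / (0.730 − 0.209) = ln(3.316) / 0.5210 = 1.199/0.5210 = 2.301 d.
L(t_c) = L₀ e^(−k_1 t_c) = 27.4 × 0.6183 = 16.94 mg/L, and at the critical point k_2 D_c = k_1 L, so D_c = (0.209/0.730) × 16.94 = 4.850 mg/L.
Minimum DO = C_s − D_c = 7.84 − 4.850 = 2.990 mg/L.
x_c = v t_c = 1.18 m/s × 2.301 d × 86400 s/d = 234600 m ≈ 235 km.

t_c ≈ 2.30 d; D_c ≈ 4.85 mg/L; min DO ≈ 2.99 mg/L; x_c ≈ 235 km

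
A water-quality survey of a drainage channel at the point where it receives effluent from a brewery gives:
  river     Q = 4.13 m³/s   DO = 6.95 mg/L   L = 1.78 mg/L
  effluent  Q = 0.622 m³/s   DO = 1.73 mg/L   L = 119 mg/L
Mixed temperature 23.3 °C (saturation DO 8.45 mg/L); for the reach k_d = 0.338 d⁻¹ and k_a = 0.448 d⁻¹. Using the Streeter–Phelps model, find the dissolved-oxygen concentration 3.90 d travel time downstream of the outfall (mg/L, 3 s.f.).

Mixed DO = (4.13×6.95 + 0.622×1.73)/(4.13+0.622) = 29.78/4.752 = 6.267 mg/L.
Mixed L₀ = (4.13×1.78 + 0.622×119)/(4.752) = 81.37/4.752 = 17.12 mg/L.
Initial deficit D₀ = C_s − DO₀ = 8.45 − 6.267 = 2.183 mg/L.
D(3.90) = [0.338×17.12/(0.448−0.338)](e^(−0.338×3.90) − e^(−0.448×3.90)) + 2.183 e^(−0.448×3.90)
= 52.61 × (0.2676 − 0.1743) + 2.183 × 0.1743 = 5.292 mg/L.
DO = 8.45 − 5.292 = 3.158 mg/L.

DO ≈ 3.16 mg/L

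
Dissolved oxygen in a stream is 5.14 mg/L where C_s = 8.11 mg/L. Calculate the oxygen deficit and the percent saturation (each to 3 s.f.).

D ≈ 2.97 mg/L; 63.4 % saturation

D = C_s − C = 8.11 − 5.14 = 2.97 mg/L.
% saturation = 5.14/8.11 × 100 = 63.4 %.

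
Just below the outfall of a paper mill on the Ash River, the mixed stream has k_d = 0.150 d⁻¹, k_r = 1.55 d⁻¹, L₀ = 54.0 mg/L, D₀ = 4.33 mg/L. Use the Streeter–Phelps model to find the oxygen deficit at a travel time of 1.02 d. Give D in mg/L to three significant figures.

D ≈ 4.67 mg/L

k_d L₀/(k_r−k_d) = 0.150×54.0/(1.55−0.150) = 8.100/1.400 = 5.786 mg/L.
e^(−k_d t) = e^(−0.150×1.020) = 0.8581; e^(−k_r t) = e^(−1.55×1.020) = 0.2058.
D = 5.786 × (0.8581 − 0.2058) + 4.33 × 0.2058 = 3.774 + 0.8910 = 4.665 mg/L.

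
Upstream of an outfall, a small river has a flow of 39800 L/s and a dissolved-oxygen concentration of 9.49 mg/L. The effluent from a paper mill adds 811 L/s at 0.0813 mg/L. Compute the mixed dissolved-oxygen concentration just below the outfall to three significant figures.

Flow-weighted mixing: C = (Q_r C_r + Q_w C_w)/(Q_r + Q_w)
= (39800×9.49 + 811×0.0813)/(39800 + 811) = 377800/40610 = 9.302 mg/L.

9.30 mg/L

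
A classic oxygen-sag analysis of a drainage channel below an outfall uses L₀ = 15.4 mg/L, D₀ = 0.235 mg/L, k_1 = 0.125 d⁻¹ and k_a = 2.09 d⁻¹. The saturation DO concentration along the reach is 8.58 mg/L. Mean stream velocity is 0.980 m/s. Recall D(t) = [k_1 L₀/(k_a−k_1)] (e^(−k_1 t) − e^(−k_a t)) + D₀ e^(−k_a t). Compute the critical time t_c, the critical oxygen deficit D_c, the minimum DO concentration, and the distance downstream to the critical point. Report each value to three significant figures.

With k_a/k_1 = 16.72 and 1 − D₀(k_a−k_1)/(k_1 L₀) = 0.7601,
t_c = ln(16.72 × 0.7601) / (2.09 − 0.125) = ln(12.71) / 1.965 = 2.542/1.965 = 1.294 d.
D_c = (k_1/k_a) L₀ e^(−k_1 t_c) = (0.125/2.09) × 15.4 × e^(−0.125×1.294) = 0.05981 × 15.4 × 0.8507 = 0.7835 mg/L.
Minimum DO = C_s − D_c = 8.58 − 0.7835 = 7.796 mg/L.
x_c = v t_c = 0.980 m/s × 1.294 d × 86400 s/d = 109500 m ≈ 110 km.

t_c ≈ 1.29 d; D_c ≈ 0.784 mg/L; min DO ≈ 7.80 mg/L; x_c ≈ 110 km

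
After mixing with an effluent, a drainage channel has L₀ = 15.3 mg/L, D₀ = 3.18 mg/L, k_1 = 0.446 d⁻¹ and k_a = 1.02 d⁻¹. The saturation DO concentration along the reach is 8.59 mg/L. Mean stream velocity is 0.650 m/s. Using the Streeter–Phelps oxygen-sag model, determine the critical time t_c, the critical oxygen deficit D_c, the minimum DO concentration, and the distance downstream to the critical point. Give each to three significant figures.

t_c ≈ 0.899 d; D_c ≈ 4.48 mg/L; min DO ≈ 4.11 mg/L; x_c ≈ 50.5 km

t_c = [1/(k_a−k_1)] ln[(k_a/k_1)(1 − D₀(k_a−k_1)/(k_1 L₀))]
= [1/(1.02−0.446)] ln[(1.02/0.446)(1 − 3.18×0.5740/(0.446×15.3))]
= (1/0.5740) ln[2.287 × 0.7325] = 1.742 × ln(1.675) = 1.742 × 0.5160 = 0.8989 d.
L(t_c) = L₀ e^(−k_1 t_c) = 15.3 × 0.6697 = 10.25 mg/L, and at the critical point k_a D_c = k_1 L, so D_c = (0.446/1.02) × 10.25 = 4.480 mg/L.
Minimum DO = C_s − D_c = 8.59 − 4.480 = 4.110 mg/L.
x_c = v t_c = 0.650 m/s × 0.8989 d × 86400 s/d = 50480 m ≈ 50.5 km.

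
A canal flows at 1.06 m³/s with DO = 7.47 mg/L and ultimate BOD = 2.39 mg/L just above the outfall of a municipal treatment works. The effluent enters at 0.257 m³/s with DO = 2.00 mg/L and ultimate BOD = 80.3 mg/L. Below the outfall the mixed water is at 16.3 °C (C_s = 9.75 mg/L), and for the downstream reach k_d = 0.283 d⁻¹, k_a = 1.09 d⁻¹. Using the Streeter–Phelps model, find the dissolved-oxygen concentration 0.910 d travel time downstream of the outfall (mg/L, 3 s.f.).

Mixed DO = (1.06×7.47 + 0.257×2.00)/(1.06+0.257) = 8.432/1.317 = 6.403 mg/L.
Mixed L₀ = (1.06×2.39 + 0.257×80.3)/(1.317) = 23.17/1.317 = 17.59 mg/L.
Initial deficit D₀ = C_s − DO₀ = 9.75 − 6.403 = 3.347 mg/L.
D(0.910) = [0.283×17.59/(1.09−0.283)](e^(−0.283×0.910) − e^(−1.09×0.910)) + 3.347 e^(−1.09×0.910)
= 6.170 × (0.7730 − 0.3709) + 3.347 × 0.3709 = 3.722 mg/L.
DO = 9.75 − 3.722 = 6.028 mg/L.

DO ≈ 6.03 mg/L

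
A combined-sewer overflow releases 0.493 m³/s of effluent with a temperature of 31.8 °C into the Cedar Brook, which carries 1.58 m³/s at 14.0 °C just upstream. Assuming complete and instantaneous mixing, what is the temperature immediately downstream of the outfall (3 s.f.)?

18.2 °C

Flow-weighted mixing: C = (Q_r C_r + Q_w C_w)/(Q_r + Q_w)
= (1.58×14.0 + 0.493×31.8)/(1.58 + 0.493) = 37.80/2.073 = 18.23 °C.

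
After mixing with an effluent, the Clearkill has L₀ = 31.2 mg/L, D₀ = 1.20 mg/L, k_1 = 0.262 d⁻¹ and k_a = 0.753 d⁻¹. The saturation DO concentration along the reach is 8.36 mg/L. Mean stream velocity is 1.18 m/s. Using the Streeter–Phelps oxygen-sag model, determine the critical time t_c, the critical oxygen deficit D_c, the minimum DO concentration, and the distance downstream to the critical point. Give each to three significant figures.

At the critical point dD/dt = 0, so k_1 L₀ e^(−k_1 t) = k_a D. Substituting D(t) from the Streeter–Phelps equation and solving for t gives
t_c = ln[(k_a/k_1)(1 − D₀(k_a−k_1)/(k_1 L₀))] / (k_a−k_1).
Here k_a−k_1 = 0.4910 d⁻¹ and 1 − D₀(k_a−k_1)/(k_1 L₀) = 1 − 1.20×0.4910/(0.262×31.2) = 0.9279, so
t_c = ln(2.874 × 0.9279) / 0.4910 = 0.9809 / 0.4910 = 1.998 d.
L(t_c) = L₀ e^(−k_1 t_c) = 31.2 × 0.5925 = 18.49 mg/L, and at the critical point k_a D_c = k_1 L, so D_c = (0.262/0.753) × 18.49 = 6.432 mg/L.
Minimum DO = C_s − D_c = 8.36 − 6.432 = 1.928 mg/L.
x_c = v t_c = 1.18 m/s × 1.998 d × 86400 s/d = 203700 m ≈ 204 km.

t_c ≈ 2.00 d; D_c ≈ 6.43 mg/L; min DO ≈ 1.93 mg/L; x_c ≈ 204 km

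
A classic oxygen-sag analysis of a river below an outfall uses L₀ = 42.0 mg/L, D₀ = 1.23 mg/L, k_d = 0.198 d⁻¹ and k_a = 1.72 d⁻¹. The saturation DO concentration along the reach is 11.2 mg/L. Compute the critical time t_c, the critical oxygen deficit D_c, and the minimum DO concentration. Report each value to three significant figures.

With k_a/k_d = 8.687 and 1 − D₀(k_a−k_d)/(k_d L₀) = 0.7749,
t_c = ln(8.687 × 0.7749) / (1.72 − 0.198) = ln(6.731) / 1.522 = 1.907/1.522 = 1.253 d.
D_c = (k_d/k_a) L₀ e^(−k_d t_c) = (0.198/1.72) × 42.0 × e^(−0.198×1.253) = 0.1151 × 42.0 × 0.7803 = 3.773 mg/L.
Minimum DO = C_s − D_c = 11.2 − 3.773 = 7.427 mg/L.

t_c ≈ 1.25 d; D_c ≈ 3.77 mg/L; min DO ≈ 7.43 mg/L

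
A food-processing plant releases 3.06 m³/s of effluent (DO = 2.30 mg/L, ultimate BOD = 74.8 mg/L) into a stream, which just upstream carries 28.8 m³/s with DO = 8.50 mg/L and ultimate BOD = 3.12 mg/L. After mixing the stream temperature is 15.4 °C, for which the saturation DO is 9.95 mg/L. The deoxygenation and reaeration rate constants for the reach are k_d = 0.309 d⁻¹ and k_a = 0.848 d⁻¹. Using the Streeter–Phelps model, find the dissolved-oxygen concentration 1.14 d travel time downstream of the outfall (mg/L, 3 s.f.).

DO ≈ 7.32 mg/L

Mixed DO = (28.8×8.50 + 3.06×2.30)/(28.8+3.06) = 251.8/31.86 = 7.905 mg/L.
Mixed L₀ = (28.8×3.12 + 3.06×74.8)/(31.86) = 318.7/31.86 = 10.00 mg/L.
Initial deficit D₀ = C_s − DO₀ = 9.95 − 7.905 = 2.045 mg/L.
D(1.14) = [0.309×10.00/(0.848−0.309)](e^(−0.309×1.14) − e^(−0.848×1.14)) + 2.045 e^(−0.848×1.14)
= 5.735 × (0.7031 − 0.3803) + 2.045 × 0.3803 = 2.629 mg/L.
DO = 9.95 − 2.629 = 7.321 mg/L.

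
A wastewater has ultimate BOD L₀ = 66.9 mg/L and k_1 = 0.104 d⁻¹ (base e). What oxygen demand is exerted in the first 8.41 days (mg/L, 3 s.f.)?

y_t = L₀(1 − e^(−k_1 t)) = 66.9 × (1 − e^(−0.104×8.41))
= 66.9 × (1 − 0.4170) = 66.9 × 0.5830 = 39.00 mg/L.

y ≈ 39.0 mg/L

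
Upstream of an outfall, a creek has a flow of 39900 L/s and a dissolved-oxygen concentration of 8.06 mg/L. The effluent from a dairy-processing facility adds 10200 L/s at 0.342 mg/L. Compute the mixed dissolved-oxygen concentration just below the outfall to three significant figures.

Flow-weighted mixing: C = (Q_r C_r + Q_w C_w)/(Q_r + Q_w)
= (39900×8.06 + 10200×0.342)/(39900 + 10200) = 325100/50100 = 6.489 mg/L.

6.49 mg/L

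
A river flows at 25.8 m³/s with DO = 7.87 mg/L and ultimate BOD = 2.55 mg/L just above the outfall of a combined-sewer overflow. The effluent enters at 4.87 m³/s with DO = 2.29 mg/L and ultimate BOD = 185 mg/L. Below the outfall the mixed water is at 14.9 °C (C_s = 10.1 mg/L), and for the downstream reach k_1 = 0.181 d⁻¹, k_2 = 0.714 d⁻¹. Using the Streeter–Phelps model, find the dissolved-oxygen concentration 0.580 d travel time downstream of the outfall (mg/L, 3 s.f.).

Mixed DO = (25.8×7.87 + 4.87×2.29)/(25.8+4.87) = 214.2/30.67 = 6.984 mg/L.
Mixed L₀ = (25.8×2.55 + 4.87×185)/(30.67) = 966.7/30.67 = 31.52 mg/L.
Initial deficit D₀ = C_s − DO₀ = 10.1 − 6.984 = 3.116 mg/L.
D(0.580) = [0.181×31.52/(0.714−0.181)](e^(−0.181×0.580) − e^(−0.714×0.580)) + 3.116 e^(−0.714×0.580)
= 10.70 × (0.9003 − 0.6609) + 3.116 × 0.6609 = 4.622 mg/L.
DO = 10.1 − 4.622 = 5.478 mg/L.

DO ≈ 5.48 mg/L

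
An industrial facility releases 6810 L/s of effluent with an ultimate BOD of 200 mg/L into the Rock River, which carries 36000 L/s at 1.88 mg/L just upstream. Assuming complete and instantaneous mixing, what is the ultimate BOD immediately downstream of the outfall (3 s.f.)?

33.4 mg/L

Flow-weighted mixing: C = (Q_r C_r + Q_w C_w)/(Q_r + Q_w)
= (36000×1.88 + 6810×200)/(36000 + 6810) = 1.430×10^6/42810 = 33.40 mg/L.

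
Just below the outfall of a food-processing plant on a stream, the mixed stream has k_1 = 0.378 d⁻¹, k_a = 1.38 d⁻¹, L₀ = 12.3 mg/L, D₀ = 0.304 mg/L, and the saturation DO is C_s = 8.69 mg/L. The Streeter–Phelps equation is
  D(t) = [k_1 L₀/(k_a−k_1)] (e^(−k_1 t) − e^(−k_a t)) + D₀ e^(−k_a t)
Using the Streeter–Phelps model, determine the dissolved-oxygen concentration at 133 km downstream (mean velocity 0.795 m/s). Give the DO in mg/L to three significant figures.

Travel time t = x/v = 133 km / (0.795 m/s) = 133000 m / 0.795 m/s = 167300 s = 1.936 d.
k_1 L₀/(k_a−k_1) = 0.378×12.3/(1.38−0.378) = 4.649/1.002 = 4.640 mg/L.
e^(−k_1 t) = e^(−0.378×1.936) = 0.4810; e^(−k_a t) = e^(−1.38×1.936) = 0.06911.
D = 4.640 × (0.4810 − 0.06911) + 0.304 × 0.06911 = 1.911 + 0.02101 = 1.932 mg/L.
DO = C_s − D = 8.69 − 1.932 = 6.758 mg/L.

DO ≈ 6.76 mg/L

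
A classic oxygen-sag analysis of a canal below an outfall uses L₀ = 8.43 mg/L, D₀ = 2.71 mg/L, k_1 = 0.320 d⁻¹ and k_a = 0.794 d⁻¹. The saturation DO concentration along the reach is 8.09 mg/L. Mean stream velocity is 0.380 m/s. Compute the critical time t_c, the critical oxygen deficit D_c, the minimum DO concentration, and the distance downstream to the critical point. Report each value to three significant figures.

t_c ≈ 0.553 d; D_c ≈ 2.85 mg/L; min DO ≈ 5.24 mg/L; x_c ≈ 18.2 km

At the critical point dD/dt = 0, so k_1 L₀ e^(−k_1 t) = k_a D. Substituting D(t) from the Streeter–Phelps equation and solving for t gives
t_c = ln[(k_a/k_1)(1 − D₀(k_a−k_1)/(k_1 L₀))] / (k_a−k_1).
Here k_a−k_1 = 0.4740 d⁻¹ and 1 − D₀(k_a−k_1)/(k_1 L₀) = 1 − 2.71×0.4740/(0.320×8.43) = 0.5238, so
t_c = ln(2.481 × 0.5238) / 0.4740 = 0.2622 / 0.4740 = 0.5531 d.
D_c = (k_1/k_a) L₀ e^(−k_1 t_c) = (0.320/0.794) × 8.43 × e^(−0.320×0.5531) = 0.4030 × 8.43 × 0.8378 = 2.846 mg/L.
Minimum DO = C_s − D_c = 8.09 − 2.846 = 5.244 mg/L.
x_c = v t_c = 0.380 m/s × 0.5531 d × 86400 s/d = 18160 m ≈ 18.2 km.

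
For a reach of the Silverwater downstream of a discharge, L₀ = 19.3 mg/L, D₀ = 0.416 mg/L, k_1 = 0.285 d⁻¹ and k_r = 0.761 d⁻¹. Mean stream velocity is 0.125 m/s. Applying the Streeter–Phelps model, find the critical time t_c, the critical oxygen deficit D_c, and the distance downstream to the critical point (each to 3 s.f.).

At the critical point dD/dt = 0, so k_1 L₀ e^(−k_1 t) = k_r D. Substituting D(t) from the Streeter–Phelps equation and solving for t gives
t_c = ln[(k_r/k_1)(1 − D₀(k_r−k_1)/(k_1 L₀))] / (k_r−k_1).
Here k_r−k_1 = 0.4760 d⁻¹ and 1 − D₀(k_r−k_1)/(k_1 L₀) = 1 − 0.416×0.4760/(0.285×19.3) = 0.9640, so
t_c = ln(2.670 × 0.9640) / 0.4760 = 0.9455 / 0.4760 = 1.986 d.
L(t_c) = L₀ e^(−k_1 t_c) = 19.3 × 0.5677 = 10.96 mg/L, and at the critical point k_r D_c = k_1 L, so D_c = (0.285/0.761) × 10.96 = 4.104 mg/L.
x_c = v t_c = 0.125 m/s × 1.986 d × 86400 s/d = 21450 m ≈ 21.5 km.

t_c ≈ 1.99 d; D_c ≈ 4.10 mg/L; x_c ≈ 21.5 km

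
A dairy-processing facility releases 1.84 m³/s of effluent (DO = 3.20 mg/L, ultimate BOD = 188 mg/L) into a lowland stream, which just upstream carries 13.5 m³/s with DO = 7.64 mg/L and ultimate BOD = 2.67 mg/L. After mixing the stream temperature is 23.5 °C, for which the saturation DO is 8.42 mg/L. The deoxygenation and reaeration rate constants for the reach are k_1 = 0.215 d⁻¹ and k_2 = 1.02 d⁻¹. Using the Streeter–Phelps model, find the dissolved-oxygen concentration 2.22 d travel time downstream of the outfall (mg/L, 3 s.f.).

DO ≈ 4.85 mg/L

Mixed DO = (13.5×7.64 + 1.84×3.20)/(13.5+1.84) = 109.0/15.34 = 7.107 mg/L.
Mixed L₀ = (13.5×2.67 + 1.84×188)/(15.34) = 382.0/15.34 = 24.90 mg/L.
Initial deficit D₀ = C_s − DO₀ = 8.42 − 7.107 = 1.313 mg/L.
D(2.22) = [0.215×24.90/(1.02−0.215)](e^(−0.215×2.22) − e^(−1.02×2.22)) + 1.313 e^(−1.02×2.22)
= 6.650 × (0.6205 − 0.1039) + 1.313 × 0.1039 = 3.572 mg/L.
DO = 8.42 − 3.572 = 4.848 mg/L.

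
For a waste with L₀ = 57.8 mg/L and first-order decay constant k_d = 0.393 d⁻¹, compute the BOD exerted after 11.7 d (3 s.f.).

y_t = L₀(1 − e^(−k_d t)) = 57.8 × (1 − e^(−0.393×11.7))
= 57.8 × (1 − 0.01007) = 57.8 × 0.9899 = 57.22 mg/L.

y ≈ 57.2 mg/L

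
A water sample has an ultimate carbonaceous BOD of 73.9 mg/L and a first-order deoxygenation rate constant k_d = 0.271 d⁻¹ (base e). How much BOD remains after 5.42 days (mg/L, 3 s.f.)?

L_t = L₀ e^(−k_d t) = 73.9 × e^(−0.271×5.42) = 73.9 × 0.2302 = 17.01 mg/L.

L ≈ 17.0 mg/L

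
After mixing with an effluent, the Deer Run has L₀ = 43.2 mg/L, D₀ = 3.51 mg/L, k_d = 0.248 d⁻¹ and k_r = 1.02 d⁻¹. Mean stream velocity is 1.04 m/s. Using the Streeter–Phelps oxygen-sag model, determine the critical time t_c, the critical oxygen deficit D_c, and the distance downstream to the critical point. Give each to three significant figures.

With k_r/k_d = 4.113 and 1 − D₀(k_r−k_d)/(k_d L₀) = 0.7471,
t_c = ln(4.113 × 0.7471) / (1.02 − 0.248) = ln(3.073) / 0.7720 = 1.123/0.7720 = 1.454 d.
L(t_c) = L₀ e^(−k_d t_c) = 43.2 × 0.6973 = 30.12 mg/L, and at the critical point k_r D_c = k_d L, so D_c = (0.248/1.02) × 30.12 = 7.324 mg/L.
x_c = v t_c = 1.04 m/s × 1.454 d × 86400 s/d = 130700 m ≈ 131 km.

t_c ≈ 1.45 d; D_c ≈ 7.32 mg/L; x_c ≈ 131 km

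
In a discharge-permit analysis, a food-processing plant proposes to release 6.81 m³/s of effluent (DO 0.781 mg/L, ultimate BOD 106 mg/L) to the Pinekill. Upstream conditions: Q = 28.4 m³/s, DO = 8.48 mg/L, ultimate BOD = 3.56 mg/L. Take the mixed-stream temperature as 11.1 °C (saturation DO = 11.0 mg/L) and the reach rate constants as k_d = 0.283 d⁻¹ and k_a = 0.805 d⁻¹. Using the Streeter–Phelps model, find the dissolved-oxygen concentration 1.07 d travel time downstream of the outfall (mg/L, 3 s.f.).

Mixed DO = (28.4×8.48 + 6.81×0.781)/(28.4+6.81) = 246.2/35.21 = 6.991 mg/L.
Mixed L₀ = (28.4×3.56 + 6.81×106)/(35.21) = 823.0/35.21 = 23.37 mg/L.
Initial deficit D₀ = C_s − DO₀ = 11.0 − 6.991 = 4.009 mg/L.
D(1.07) = [0.283×23.37/(0.805−0.283)](e^(−0.283×1.07) − e^(−0.805×1.07)) + 4.009 e^(−0.805×1.07)
= 12.67 × (0.7387 − 0.4226) + 4.009 × 0.4226 = 5.700 mg/L.
DO = 11.0 − 5.700 = 5.300 mg/L.

DO ≈ 5.30 mg/L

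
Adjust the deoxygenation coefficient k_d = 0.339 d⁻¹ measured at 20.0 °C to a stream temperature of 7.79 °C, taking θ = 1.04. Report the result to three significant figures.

k_d(T₂) = k_d(T₁) · θ^(T₂−T₁) = 0.339 × 1.04^(7.79−20.0)
= 0.339 × 1.04^-12.2 = 0.339 × 0.6195 = 0.2100 d⁻¹.

k_d ≈ 0.210 d⁻¹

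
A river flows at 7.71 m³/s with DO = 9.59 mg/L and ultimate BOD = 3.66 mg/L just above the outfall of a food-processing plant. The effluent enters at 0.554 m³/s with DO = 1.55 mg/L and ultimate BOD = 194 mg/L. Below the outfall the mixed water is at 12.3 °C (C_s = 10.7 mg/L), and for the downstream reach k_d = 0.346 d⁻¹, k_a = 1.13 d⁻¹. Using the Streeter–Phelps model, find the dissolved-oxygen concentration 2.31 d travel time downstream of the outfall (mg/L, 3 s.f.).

Mixed DO = (7.71×9.59 + 0.554×1.55)/(7.71+0.554) = 74.80/8.264 = 9.051 mg/L.
Mixed L₀ = (7.71×3.66 + 0.554×194)/(8.264) = 135.7/8.264 = 16.42 mg/L.
Initial deficit D₀ = C_s − DO₀ = 10.7 − 9.051 = 1.649 mg/L.
D(2.31) = [0.346×16.42/(1.13−0.346)](e^(−0.346×2.31) − e^(−1.13×2.31)) + 1.649 e^(−1.13×2.31)
= 7.247 × (0.4497 − 0.07351) + 1.649 × 0.07351 = 2.847 mg/L.
DO = 10.7 − 2.847 = 7.853 mg/L.

DO ≈ 7.85 mg/L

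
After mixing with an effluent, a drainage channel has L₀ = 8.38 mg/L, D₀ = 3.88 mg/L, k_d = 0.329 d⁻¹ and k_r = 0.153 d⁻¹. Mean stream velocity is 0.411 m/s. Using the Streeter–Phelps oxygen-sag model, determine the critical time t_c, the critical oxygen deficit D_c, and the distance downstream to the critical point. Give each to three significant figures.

At the critical point dD/dt = 0, so k_d L₀ e^(−k_d t) = k_r D. Substituting D(t) from the Streeter–Phelps equation and solving for t gives
t_c = ln[(k_r/k_d)(1 − D₀(k_r−k_d)/(k_d L₀))] / (k_r−k_d).
Here k_r−k_d = -0.1760 d⁻¹ and 1 − D₀(k_r−k_d)/(k_d L₀) = 1 − 3.88×-0.1760/(0.329×8.38) = 1.248, so
t_c = ln(0.4650 × 1.248) / -0.1760 = -0.5443 / -0.1760 = 3.093 d.
L(t_c) = L₀ e^(−k_d t_c) = 8.38 × 0.3615 = 3.029 mg/L, and at the critical point k_r D_c = k_d L, so D_c = (0.329/0.153) × 3.029 = 6.514 mg/L.
x_c = v t_c = 0.411 m/s × 3.093 d × 86400 s/d = 109800 m ≈ 110 km.

t_c ≈ 3.09 d; D_c ≈ 6.51 mg/L; x_c ≈ 110 km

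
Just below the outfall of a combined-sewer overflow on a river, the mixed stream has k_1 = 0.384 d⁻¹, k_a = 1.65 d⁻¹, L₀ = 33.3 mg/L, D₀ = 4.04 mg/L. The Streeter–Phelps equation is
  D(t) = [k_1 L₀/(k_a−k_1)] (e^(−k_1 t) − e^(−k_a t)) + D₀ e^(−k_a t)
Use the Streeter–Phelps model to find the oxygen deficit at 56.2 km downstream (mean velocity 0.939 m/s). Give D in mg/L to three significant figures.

Travel time t = x/v = 56.2 km / (0.939 m/s) = 56200 m / 0.939 m/s = 59850 s = 0.6927 d.
k_1 L₀/(k_a−k_1) = 0.384×33.3/(1.65−0.384) = 12.79/1.266 = 10.10 mg/L.
e^(−k_1 t) = e^(−0.384×0.6927) = 0.7664; e^(−k_a t) = e^(−1.65×0.6927) = 0.3189.
D = 10.10 × (0.7664 − 0.3189) + 4.04 × 0.3189 = 4.521 + 1.288 = 5.809 mg/L.

D ≈ 5.81 mg/L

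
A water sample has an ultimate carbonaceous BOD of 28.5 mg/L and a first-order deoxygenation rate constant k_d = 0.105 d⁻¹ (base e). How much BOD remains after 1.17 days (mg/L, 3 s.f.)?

L_t = L₀ e^(−k_d t) = 28.5 × e^(−0.105×1.17) = 28.5 × 0.8844 = 25.21 mg/L.

L ≈ 25.2 mg/L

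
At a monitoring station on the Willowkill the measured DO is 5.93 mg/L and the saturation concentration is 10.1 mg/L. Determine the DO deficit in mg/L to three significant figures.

D = C_s − C = 10.1 − 5.93 = 4.17 mg/L.

D ≈ 4.17 mg/L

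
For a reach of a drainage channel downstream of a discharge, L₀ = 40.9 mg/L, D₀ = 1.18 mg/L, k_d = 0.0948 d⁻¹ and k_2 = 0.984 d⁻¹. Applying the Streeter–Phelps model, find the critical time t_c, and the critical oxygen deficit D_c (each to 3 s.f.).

t_c = [1/(k_2−k_d)] ln[(k_2/k_d)(1 − D₀(k_2−k_d)/(k_d L₀))]
= [1/(0.984−0.0948)] ln[(0.984/0.0948)(1 − 1.18×0.8892/(0.0948×40.9))]
= (1/0.8892) ln[10.38 × 0.7294] = 1.125 × ln(7.571) = 1.125 × 2.024 = 2.277 d.
D_c = (k_d/k_2) L₀ e^(−k_d t_c) = (0.0948/0.984) × 40.9 × e^(−0.0948×2.277) = 0.09634 × 40.9 × 0.8059 = 3.175 mg/L.

t_c ≈ 2.28 d; D_c ≈ 3.18 mg/L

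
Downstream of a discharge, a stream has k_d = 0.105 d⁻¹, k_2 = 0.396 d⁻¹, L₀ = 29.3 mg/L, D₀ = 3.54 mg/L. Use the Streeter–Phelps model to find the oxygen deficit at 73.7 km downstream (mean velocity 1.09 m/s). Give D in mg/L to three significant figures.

D ≈ 4.58 mg/L

Travel time t = x/v = 73.7 km / (1.09 m/s) = 73700 m / 1.09 m/s = 67610 s = 0.7826 d.
k_d L₀/(k_2−k_d) = 0.105×29.3/(0.396−0.105) = 3.076/0.2910 = 10.57 mg/L.
e^(−k_d t) = e^(−0.105×0.7826) = 0.9211; e^(−k_2 t) = e^(−0.396×0.7826) = 0.7335.
D = 10.57 × (0.9211 − 0.7335) + 3.54 × 0.7335 = 1.983 + 2.597 = 4.580 mg/L.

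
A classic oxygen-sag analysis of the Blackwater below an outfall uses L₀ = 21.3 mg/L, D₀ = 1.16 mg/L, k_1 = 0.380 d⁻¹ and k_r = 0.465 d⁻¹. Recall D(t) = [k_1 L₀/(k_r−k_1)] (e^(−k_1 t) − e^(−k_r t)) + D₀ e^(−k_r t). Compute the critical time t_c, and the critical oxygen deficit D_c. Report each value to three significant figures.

t_c ≈ 2.23 d; D_c ≈ 7.46 mg/L

t_c = [1/(k_r−k_1)] ln[(k_r/k_1)(1 − D₀(k_r−k_1)/(k_1 L₀))]
= [1/(0.465−0.380)] ln[(0.465/0.380)(1 − 1.16×0.08500/(0.380×21.3))]
= (1/0.08500) ln[1.224 × 0.9878] = 11.76 × ln(1.209) = 11.76 × 0.1896 = 2.231 d.
L(t_c) = L₀ e^(−k_1 t_c) = 21.3 × 0.4284 = 9.125 mg/L, and at the critical point k_r D_c = k_1 L, so D_c = (0.380/0.465) × 9.125 = 7.457 mg/L.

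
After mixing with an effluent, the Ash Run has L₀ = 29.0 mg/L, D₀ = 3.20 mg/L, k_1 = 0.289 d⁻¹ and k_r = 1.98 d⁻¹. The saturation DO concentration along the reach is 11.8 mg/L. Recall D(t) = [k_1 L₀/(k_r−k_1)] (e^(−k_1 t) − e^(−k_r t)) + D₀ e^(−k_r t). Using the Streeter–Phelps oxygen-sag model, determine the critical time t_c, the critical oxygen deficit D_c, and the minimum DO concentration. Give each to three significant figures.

t_c ≈ 0.525 d; D_c ≈ 3.64 mg/L; min DO ≈ 8.16 mg/L

With k_r/k_1 = 6.851 and 1 − D₀(k_r−k_1)/(k_1 L₀) = 0.3543,
t_c = ln(6.851 × 0.3543) / (1.98 − 0.289) = ln(2.428) / 1.691 = 0.8870/1.691 = 0.5245 d.
L(t_c) = L₀ e^(−k_1 t_c) = 29.0 × 0.8593 = 24.92 mg/L, and at the critical point k_r D_c = k_1 L, so D_c = (0.289/1.98) × 24.92 = 3.637 mg/L.
Minimum DO = C_s − D_c = 11.8 − 3.637 = 8.163 mg/L.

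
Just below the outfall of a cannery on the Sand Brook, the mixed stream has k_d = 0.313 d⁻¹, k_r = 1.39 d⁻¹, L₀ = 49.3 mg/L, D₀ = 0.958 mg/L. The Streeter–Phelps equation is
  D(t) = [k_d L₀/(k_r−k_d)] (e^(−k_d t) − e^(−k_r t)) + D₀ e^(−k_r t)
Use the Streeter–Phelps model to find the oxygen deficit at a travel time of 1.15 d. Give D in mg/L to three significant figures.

k_d L₀/(k_r−k_d) = 0.313×49.3/(1.39−0.313) = 15.43/1.077 = 14.33 mg/L.
e^(−k_d t) = e^(−0.313×1.150) = 0.6977; e^(−k_r t) = e^(−1.39×1.150) = 0.2022.
D = 14.33 × (0.6977 − 0.2022) + 0.958 × 0.2022 = 7.100 + 0.1937 = 7.293 mg/L.

D ≈ 7.29 mg/L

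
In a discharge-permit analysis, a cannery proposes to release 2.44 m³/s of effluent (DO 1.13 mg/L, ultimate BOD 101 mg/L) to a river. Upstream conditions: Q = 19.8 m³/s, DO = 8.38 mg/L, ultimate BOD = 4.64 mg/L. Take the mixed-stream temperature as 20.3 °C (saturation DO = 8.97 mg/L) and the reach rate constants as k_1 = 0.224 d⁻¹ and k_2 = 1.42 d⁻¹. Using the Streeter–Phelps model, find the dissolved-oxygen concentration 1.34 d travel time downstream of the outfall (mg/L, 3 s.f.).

DO ≈ 7.08 mg/L

Mixed DO = (19.8×8.38 + 2.44×1.13)/(19.8+2.44) = 168.7/22.24 = 7.585 mg/L.
Mixed L₀ = (19.8×4.64 + 2.44×101)/(22.24) = 338.3/22.24 = 15.21 mg/L.
Initial deficit D₀ = C_s − DO₀ = 8.97 − 7.585 = 1.385 mg/L.
D(1.34) = [0.224×15.21/(1.42−0.224)](e^(−0.224×1.34) − e^(−1.42×1.34)) + 1.385 e^(−1.42×1.34)
= 2.849 × (0.7407 − 0.1492) + 1.385 × 0.1492 = 1.892 mg/L.
DO = 8.97 − 1.892 = 7.078 mg/L.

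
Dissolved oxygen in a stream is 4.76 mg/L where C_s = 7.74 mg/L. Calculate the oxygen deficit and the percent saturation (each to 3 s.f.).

D ≈ 2.98 mg/L; 61.5 % saturation

D = C_s − C = 7.74 − 4.76 = 2.98 mg/L.
% saturation = 4.76/7.74 × 100 = 61.5 %.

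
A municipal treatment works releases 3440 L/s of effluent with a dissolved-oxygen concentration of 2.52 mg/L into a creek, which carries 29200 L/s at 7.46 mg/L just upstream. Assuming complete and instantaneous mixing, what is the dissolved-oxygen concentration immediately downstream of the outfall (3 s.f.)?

Flow-weighted mixing: C = (Q_r C_r + Q_w C_w)/(Q_r + Q_w)
= (29200×7.46 + 3440×2.52)/(29200 + 3440) = 226500/32640 = 6.939 mg/L.

6.94 mg/L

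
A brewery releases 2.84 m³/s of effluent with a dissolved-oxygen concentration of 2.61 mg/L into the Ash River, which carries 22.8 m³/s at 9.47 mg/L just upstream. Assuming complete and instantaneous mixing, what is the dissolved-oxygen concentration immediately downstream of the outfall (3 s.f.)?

Flow-weighted mixing: C = (Q_r C_r + Q_w C_w)/(Q_r + Q_w)
= (22.8×9.47 + 2.84×2.61)/(22.8 + 2.84) = 223.3/25.64 = 8.710 mg/L.

8.71 mg/L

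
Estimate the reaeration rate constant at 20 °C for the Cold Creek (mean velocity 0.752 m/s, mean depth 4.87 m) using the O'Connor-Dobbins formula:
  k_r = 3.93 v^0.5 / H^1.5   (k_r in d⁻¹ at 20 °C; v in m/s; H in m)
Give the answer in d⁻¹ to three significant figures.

k_r = 3.93 × 0.752^0.5 / 4.87^1.5 = 3.93 × 0.8672 / 10.75 = 0.3171 d⁻¹.

k_r ≈ 0.317 d⁻¹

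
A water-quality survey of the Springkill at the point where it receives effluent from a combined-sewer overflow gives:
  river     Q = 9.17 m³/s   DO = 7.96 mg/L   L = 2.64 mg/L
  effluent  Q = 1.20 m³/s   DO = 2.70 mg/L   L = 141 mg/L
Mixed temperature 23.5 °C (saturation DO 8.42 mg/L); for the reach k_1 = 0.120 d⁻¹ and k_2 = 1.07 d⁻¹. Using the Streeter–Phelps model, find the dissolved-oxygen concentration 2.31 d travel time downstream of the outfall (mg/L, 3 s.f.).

Mixed DO = (9.17×7.96 + 1.20×2.70)/(9.17+1.20) = 76.23/10.37 = 7.351 mg/L.
Mixed L₀ = (9.17×2.64 + 1.20×141)/(10.37) = 193.4/10.37 = 18.65 mg/L.
Initial deficit D₀ = C_s − DO₀ = 8.42 − 7.351 = 1.069 mg/L.
D(2.31) = [0.120×18.65/(1.07−0.120)](e^(−0.120×2.31) − e^(−1.07×2.31)) + 1.069 e^(−1.07×2.31)
= 2.356 × (0.7579 − 0.08444) + 1.069 × 0.08444 = 1.677 mg/L.
DO = 8.42 − 1.677 = 6.743 mg/L.

DO ≈ 6.74 mg/L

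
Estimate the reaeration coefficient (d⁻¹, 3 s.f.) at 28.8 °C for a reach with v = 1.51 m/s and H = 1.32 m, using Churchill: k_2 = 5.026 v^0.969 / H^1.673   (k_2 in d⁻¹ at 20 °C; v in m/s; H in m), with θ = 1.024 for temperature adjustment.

k_2 ≈ 5.80 d⁻¹

k_2(20) = 5.026 × 1.51^0.969 / 1.32^1.673 = 5.026 × 1.491 / 1.591 = 4.709 d⁻¹.
k_2(28.8) = 4.709 × 1.024^(28.8−20) = 4.709 × 1.232 = 5.802 d⁻¹.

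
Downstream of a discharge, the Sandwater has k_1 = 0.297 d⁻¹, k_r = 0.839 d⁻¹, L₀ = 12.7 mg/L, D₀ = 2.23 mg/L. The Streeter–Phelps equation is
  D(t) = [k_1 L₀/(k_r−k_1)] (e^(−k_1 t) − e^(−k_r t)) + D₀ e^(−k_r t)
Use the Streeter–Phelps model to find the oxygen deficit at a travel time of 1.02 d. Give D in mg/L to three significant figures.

D ≈ 3.13 mg/L

k_1 L₀/(k_r−k_1) = 0.297×12.7/(0.839−0.297) = 3.772/0.5420 = 6.959 mg/L.
e^(−k_1 t) = e^(−0.297×1.020) = 0.7386; e^(−k_r t) = e^(−0.839×1.020) = 0.4250.
D = 6.959 × (0.7386 − 0.4250) + 2.23 × 0.4250 = 2.183 + 0.9476 = 3.131 mg/L.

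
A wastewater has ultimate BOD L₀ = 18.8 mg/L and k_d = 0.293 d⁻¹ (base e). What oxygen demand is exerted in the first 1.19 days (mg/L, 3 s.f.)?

y ≈ 5.53 mg/L

y_t = L₀(1 − e^(−k_d t)) = 18.8 × (1 − e^(−0.293×1.19))
= 18.8 × (1 − 0.7056) = 18.8 × 0.2944 = 5.534 mg/L.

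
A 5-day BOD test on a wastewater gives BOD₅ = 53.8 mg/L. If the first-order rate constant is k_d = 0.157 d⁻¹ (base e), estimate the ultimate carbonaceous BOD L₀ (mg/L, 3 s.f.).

BOD₅ = L₀(1 − e^(−5k_d)) ⇒ L₀ = BOD₅ / (1 − e^(−5×0.157))
= 53.8 / (1 − 0.4561) = 53.8 / 0.5439 = 98.92 mg/L.

L₀ ≈ 98.9 mg/L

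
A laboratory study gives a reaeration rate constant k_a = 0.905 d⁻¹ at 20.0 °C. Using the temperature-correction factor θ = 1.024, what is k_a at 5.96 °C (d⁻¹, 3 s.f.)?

k_a(T₂) = k_a(T₁) · θ^(T₂−T₁) = 0.905 × 1.024^(5.96−20.0)
= 0.905 × 1.024^-14.0 = 0.905 × 0.7168 = 0.6487 d⁻¹.

k_a ≈ 0.649 d⁻¹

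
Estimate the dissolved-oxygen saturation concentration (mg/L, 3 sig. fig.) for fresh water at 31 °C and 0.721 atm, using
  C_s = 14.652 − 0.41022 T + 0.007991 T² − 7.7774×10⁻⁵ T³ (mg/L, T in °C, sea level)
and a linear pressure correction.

At sea level: C_s = 14.652 − 0.41022×31 + 0.007991×31² − 7.7774×10⁻⁵×31³ = 7.298 mg/L.
Pressure correction: C_s' = 7.298 × 0.721 = 5.262 mg/L.

C_s ≈ 5.26 mg/L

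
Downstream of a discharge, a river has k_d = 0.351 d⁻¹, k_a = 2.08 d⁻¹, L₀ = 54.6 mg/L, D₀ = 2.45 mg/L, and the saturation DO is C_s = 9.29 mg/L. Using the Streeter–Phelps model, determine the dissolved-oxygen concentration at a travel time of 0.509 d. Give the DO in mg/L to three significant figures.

k_d L₀/(k_a−k_d) = 0.351×54.6/(2.08−0.351) = 19.16/1.729 = 11.08 mg/L.
e^(−k_d t) = e^(−0.351×0.5090) = 0.8364; e^(−k_a t) = e^(−2.08×0.5090) = 0.3469.
D = 11.08 × (0.8364 − 0.3469) + 2.45 × 0.3469 = 5.426 + 0.8499 = 6.276 mg/L.
DO = C_s − D = 9.29 − 6.276 = 3.014 mg/L.

DO ≈ 3.01 mg/L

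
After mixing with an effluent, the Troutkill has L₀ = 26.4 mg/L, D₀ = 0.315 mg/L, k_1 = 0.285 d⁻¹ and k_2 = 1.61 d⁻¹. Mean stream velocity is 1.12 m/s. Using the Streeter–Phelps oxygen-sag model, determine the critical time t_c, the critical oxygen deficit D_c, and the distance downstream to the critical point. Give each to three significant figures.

t_c ≈ 1.26 d; D_c ≈ 3.26 mg/L; x_c ≈ 122 km

With k_2/k_1 = 5.649 and 1 − D₀(k_2−k_1)/(k_1 L₀) = 0.9445,
t_c = ln(5.649 × 0.9445) / (1.61 − 0.285) = ln(5.336) / 1.325 = 1.674/1.325 = 1.264 d.
L(t_c) = L₀ e^(−k_1 t_c) = 26.4 × 0.6976 = 18.42 mg/L, and at the critical point k_2 D_c = k_1 L, so D_c = (0.285/1.61) × 18.42 = 3.260 mg/L.
x_c = v t_c = 1.12 m/s × 1.264 d × 86400 s/d = 122300 m ≈ 122 km.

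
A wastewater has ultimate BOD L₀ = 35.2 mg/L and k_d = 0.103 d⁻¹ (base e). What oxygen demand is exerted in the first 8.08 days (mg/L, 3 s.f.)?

y_t = L₀(1 − e^(−k_d t)) = 35.2 × (1 − e^(−0.103×8.08))
= 35.2 × (1 − 0.4351) = 35.2 × 0.5649 = 19.89 mg/L.

y ≈ 19.9 mg/L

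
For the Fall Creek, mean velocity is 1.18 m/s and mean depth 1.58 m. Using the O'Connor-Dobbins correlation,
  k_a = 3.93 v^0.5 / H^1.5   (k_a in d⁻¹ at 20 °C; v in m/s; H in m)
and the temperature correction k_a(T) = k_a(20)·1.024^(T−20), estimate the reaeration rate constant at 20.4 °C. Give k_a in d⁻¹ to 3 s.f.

k_a ≈ 2.17 d⁻¹

k_a(20) = 3.93 × 1.18^0.5 / 1.58^1.5 = 3.93 × 1.086 / 1.986 = 2.150 d⁻¹.
k_a(20.4) = 2.150 × 1.024^(20.4−20) = 2.150 × 1.010 = 2.170 d⁻¹.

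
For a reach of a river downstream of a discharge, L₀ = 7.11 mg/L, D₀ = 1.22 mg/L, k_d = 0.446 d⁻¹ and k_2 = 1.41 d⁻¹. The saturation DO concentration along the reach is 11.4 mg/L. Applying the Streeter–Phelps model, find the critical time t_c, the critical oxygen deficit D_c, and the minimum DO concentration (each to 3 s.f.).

With k_2/k_d = 3.161 and 1 − D₀(k_2−k_d)/(k_d L₀) = 0.6291,
t_c = ln(3.161 × 0.6291) / (1.41 − 0.446) = ln(1.989) / 0.9640 = 0.6876/0.9640 = 0.7133 d.
L(t_c) = L₀ e^(−k_d t_c) = 7.11 × 0.7275 = 5.173 mg/L, and at the critical point k_2 D_c = k_d L, so D_c = (0.446/1.41) × 5.173 = 1.636 mg/L.
Minimum DO = C_s − D_c = 11.4 − 1.636 = 9.764 mg/L.

t_c ≈ 0.713 d; D_c ≈ 1.64 mg/L; min DO ≈ 9.76 mg/L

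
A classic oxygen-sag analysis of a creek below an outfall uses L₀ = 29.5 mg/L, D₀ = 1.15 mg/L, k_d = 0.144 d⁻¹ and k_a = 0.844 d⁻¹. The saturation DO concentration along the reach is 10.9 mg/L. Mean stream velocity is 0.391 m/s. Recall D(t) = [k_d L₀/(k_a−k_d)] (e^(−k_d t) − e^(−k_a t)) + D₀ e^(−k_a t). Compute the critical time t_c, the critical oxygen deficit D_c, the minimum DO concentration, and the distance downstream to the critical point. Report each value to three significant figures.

t_c ≈ 2.23 d; D_c ≈ 3.65 mg/L; min DO ≈ 7.25 mg/L; x_c ≈ 75.2 km

With k_a/k_d = 5.861 and 1 − D₀(k_a−k_d)/(k_d L₀) = 0.8105,
t_c = ln(5.861 × 0.8105) / (0.844 − 0.144) = ln(4.750) / 0.7000 = 1.558/0.7000 = 2.226 d.
D_c = (k_d/k_a) L₀ e^(−k_d t_c) = (0.144/0.844) × 29.5 × e^(−0.144×2.226) = 0.1706 × 29.5 × 0.7257 = 3.653 mg/L.
Minimum DO = C_s − D_c = 10.9 − 3.653 = 7.247 mg/L.
x_c = v t_c = 0.391 m/s × 2.226 d × 86400 s/d = 75200 m ≈ 75.2 km.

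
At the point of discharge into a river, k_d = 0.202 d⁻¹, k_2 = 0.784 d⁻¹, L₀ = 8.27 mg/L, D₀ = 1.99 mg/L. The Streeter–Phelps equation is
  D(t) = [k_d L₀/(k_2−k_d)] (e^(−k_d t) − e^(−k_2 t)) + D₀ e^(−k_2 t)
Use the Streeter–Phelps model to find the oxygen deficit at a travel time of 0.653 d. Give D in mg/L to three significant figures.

D ≈ 1.99 mg/L

k_d L₀/(k_2−k_d) = 0.202×8.27/(0.784−0.202) = 1.671/0.5820 = 2.870 mg/L.
e^(−k_d t) = e^(−0.202×0.6530) = 0.8764; e^(−k_2 t) = e^(−0.784×0.6530) = 0.5993.
D = 2.870 × (0.8764 − 0.5993) + 1.99 × 0.5993 = 0.7954 + 1.193 = 1.988 mg/L.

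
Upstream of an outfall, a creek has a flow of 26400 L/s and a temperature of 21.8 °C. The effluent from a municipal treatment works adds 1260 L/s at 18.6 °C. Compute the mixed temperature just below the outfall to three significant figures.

Flow-weighted mixing: C = (Q_r C_r + Q_w C_w)/(Q_r + Q_w)
= (26400×21.8 + 1260×18.6)/(26400 + 1260) = 599000/27660 = 21.65 °C.

21.7 °C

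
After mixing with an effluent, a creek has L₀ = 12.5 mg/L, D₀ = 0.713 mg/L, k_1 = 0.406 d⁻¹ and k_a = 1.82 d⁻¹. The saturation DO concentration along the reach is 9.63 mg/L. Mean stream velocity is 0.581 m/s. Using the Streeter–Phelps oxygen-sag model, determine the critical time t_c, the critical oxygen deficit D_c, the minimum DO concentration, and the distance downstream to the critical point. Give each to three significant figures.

At the critical point dD/dt = 0, so k_1 L₀ e^(−k_1 t) = k_a D. Substituting D(t) from the Streeter–Phelps equation and solving for t gives
t_c = ln[(k_a/k_1)(1 − D₀(k_a−k_1)/(k_1 L₀))] / (k_a−k_1).
Here k_a−k_1 = 1.414 d⁻¹ and 1 − D₀(k_a−k_1)/(k_1 L₀) = 1 − 0.713×1.414/(0.406×12.5) = 0.8013, so
t_c = ln(4.483 × 0.8013) / 1.414 = 1.279 / 1.414 = 0.9044 d.
D_c = (k_1/k_a) L₀ e^(−k_1 t_c) = (0.406/1.82) × 12.5 × e^(−0.406×0.9044) = 0.2231 × 12.5 × 0.6927 = 1.932 mg/L.
Minimum DO = C_s − D_c = 9.63 − 1.932 = 7.698 mg/L.
x_c = v t_c = 0.581 m/s × 0.9044 d × 86400 s/d = 45400 m ≈ 45.4 km.

t_c ≈ 0.904 d; D_c ≈ 1.93 mg/L; min DO ≈ 7.70 mg/L; x_c ≈ 45.4 km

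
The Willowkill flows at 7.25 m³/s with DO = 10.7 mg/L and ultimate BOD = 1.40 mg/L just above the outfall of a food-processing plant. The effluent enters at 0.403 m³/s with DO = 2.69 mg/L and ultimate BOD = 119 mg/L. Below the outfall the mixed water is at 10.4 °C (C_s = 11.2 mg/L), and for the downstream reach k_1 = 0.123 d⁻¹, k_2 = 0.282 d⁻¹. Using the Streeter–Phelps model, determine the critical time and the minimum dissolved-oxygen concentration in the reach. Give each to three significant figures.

Mixed DO = (7.25×10.7 + 0.403×2.69)/(7.25+0.403) = 78.66/7.653 = 10.28 mg/L.
Mixed L₀ = (7.25×1.40 + 0.403×119)/(7.653) = 58.11/7.653 = 7.593 mg/L.
Initial deficit D₀ = C_s − DO₀ = 11.2 − 10.28 = 0.9218 mg/L.
t_c = (1/0.1590) ln[(0.282/0.123)(1 − 0.9218×0.1590/(0.123×7.593))] = 6.289 × ln(1.933) = 4.145 d.
D_c = (0.123/0.282) × 7.593 × e^(−0.123×4.145) = 0.4362 × 7.593 × 0.6006 = 1.989 mg/L.
Minimum DO = 11.2 − 1.989 = 9.211 mg/L.

t_c ≈ 4.14 d; minimum DO ≈ 9.21 mg/L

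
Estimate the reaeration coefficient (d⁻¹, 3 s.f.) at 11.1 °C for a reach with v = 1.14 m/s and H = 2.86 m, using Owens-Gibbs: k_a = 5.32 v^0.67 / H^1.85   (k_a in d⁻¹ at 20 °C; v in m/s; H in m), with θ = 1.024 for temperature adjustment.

k_a(20) = 5.32 × 1.14^0.67 / 2.86^1.85 = 5.32 × 1.092 / 6.987 = 0.8313 d⁻¹.
k_a(11.1) = 0.8313 × 1.024^(11.1−20) = 0.8313 × 0.8097 = 0.6731 d⁻¹.

k_a ≈ 0.673 d⁻¹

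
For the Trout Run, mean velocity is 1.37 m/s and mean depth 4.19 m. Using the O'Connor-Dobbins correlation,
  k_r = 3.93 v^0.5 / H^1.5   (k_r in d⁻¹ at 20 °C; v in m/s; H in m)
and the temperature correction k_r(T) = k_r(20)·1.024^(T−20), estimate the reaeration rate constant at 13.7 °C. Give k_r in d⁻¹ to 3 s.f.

k_r ≈ 0.462 d⁻¹

k_r(20) = 3.93 × 1.37^0.5 / 4.19^1.5 = 3.93 × 1.170 / 8.577 = 0.5363 d⁻¹.
k_r(13.7) = 0.5363 × 1.024^(13.7−20) = 0.5363 × 0.8612 = 0.4619 d⁻¹.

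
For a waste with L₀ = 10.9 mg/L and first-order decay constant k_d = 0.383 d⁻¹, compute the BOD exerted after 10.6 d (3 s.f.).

y ≈ 10.7 mg/L

y_t = L₀(1 − e^(−k_d t)) = 10.9 × (1 − e^(−0.383×10.6))
= 10.9 × (1 − 0.01725) = 10.9 × 0.9827 = 10.71 mg/L.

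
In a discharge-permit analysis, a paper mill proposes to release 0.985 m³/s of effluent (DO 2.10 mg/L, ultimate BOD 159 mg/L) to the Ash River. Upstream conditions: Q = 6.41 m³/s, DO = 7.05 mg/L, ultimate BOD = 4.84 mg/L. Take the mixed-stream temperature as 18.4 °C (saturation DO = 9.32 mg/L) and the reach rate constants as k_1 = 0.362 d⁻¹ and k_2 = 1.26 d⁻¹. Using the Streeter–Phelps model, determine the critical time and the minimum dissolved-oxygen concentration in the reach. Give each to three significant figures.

t_c ≈ 1.01 d; minimum DO ≈ 4.27 mg/L

Mixed DO = (6.41×7.05 + 0.985×2.10)/(6.41+0.985) = 47.26/7.395 = 6.391 mg/L.
Mixed L₀ = (6.41×4.84 + 0.985×159)/(7.395) = 187.6/7.395 = 25.37 mg/L.
Initial deficit D₀ = C_s − DO₀ = 9.32 − 6.391 = 2.929 mg/L.
t_c = (1/0.8980) ln[(1.26/0.362)(1 − 2.929×0.8980/(0.362×25.37))] = 1.114 × ln(2.484) = 1.013 d.
D_c = (0.362/1.26) × 25.37 × e^(−0.362×1.013) = 0.2873 × 25.37 × 0.6930 = 5.052 mg/L.
Minimum DO = 9.32 − 5.052 = 4.268 mg/L.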